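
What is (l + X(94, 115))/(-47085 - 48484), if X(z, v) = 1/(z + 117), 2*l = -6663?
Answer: 1405891/40330118 ≈ 0.034860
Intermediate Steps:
l = -6663/2 (l = (½)*(-6663) = -6663/2 ≈ -3331.5)
X(z, v) = 1/(117 + z)
(l + X(94, 115))/(-47085 - 48484) = (-6663/2 + 1/(117 + 94))/(-47085 - 48484) = (-6663/2 + 1/211)/(-95569) = (-6663/2 + 1/211)*(-1/95569) = -1405891/422*(-1/95569) = 1405891/40330118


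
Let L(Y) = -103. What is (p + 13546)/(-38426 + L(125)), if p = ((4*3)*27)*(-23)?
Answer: -6094/38529 ≈ -0.15817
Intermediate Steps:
p = -7452 (p = (12*27)*(-23) = 324*(-23) = -7452)
(p + 13546)/(-38426 + L(125)) = (-7452 + 13546)/(-38426 - 103) = 6094/(-38529) = 6094*(-1/38529) = -6094/38529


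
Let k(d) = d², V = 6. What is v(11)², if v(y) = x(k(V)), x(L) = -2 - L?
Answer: 1444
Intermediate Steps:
v(y) = -38 (v(y) = -2 - 1*6² = -2 - 1*36 = -2 - 36 = -38)
v(11)² = (-38)² = 1444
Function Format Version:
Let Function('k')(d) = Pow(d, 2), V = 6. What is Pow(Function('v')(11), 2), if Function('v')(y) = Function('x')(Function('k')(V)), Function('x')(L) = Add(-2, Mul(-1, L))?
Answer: 1444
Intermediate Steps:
Function('v')(y) = -38 (Function('v')(y) = Add(-2, Mul(-1, Pow(6, 2))) = Add(-2, Mul(-1, 36)) = Add(-2, -36) = -38)
Pow(Function('v')(11), 2) = Pow(-38, 2) = 1444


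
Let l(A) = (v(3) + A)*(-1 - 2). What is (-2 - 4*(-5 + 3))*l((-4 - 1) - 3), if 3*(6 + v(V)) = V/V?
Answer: 246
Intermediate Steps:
v(V) = -17/3 (v(V) = -6 + (V/V)/3 = -6 + (⅓)*1 = -6 + ⅓ = -17/3)
l(A) = 17 - 3*A (l(A) = (-17/3 + A)*(-1 - 2) = (-17/3 + A)*(-3) = 17 - 3*A)
(-2 - 4*(-5 + 3))*l((-4 - 1) - 3) = (-2 - 4*(-5 + 3))*(17 - 3*((-4 - 1) - 3)) = (-2 - 4*(-2))*(17 - 3*(-5 - 3)) = (-2 + 8)*(17 - 3*(-8)) = 6*(17 + 24) = 6*41 = 246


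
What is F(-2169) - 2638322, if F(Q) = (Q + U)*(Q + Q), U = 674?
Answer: 3846988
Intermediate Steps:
F(Q) = 2*Q*(674 + Q) (F(Q) = (Q + 674)*(Q + Q) = (674 + Q)*(2*Q) = 2*Q*(674 + Q))
F(-2169) - 2638322 = 2*(-2169)*(674 - 2169) - 2638322 = 2*(-2169)*(-1495) - 2638322 = 6485310 - 2638322 = 3846988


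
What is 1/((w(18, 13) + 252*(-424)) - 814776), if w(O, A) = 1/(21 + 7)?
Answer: -28/25805471 ≈ -1.0850e-6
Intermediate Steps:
w(O, A) = 1/28
1/((w(18, 13) + 252*(-424)) - 814776) = 1/((1/28 + 252*(-424)) - 814776) = 1/((1/28 - 106848) - 814776) = 1/(-2991743/28 - 814776) = 1/(-25805471/28) = -28/25805471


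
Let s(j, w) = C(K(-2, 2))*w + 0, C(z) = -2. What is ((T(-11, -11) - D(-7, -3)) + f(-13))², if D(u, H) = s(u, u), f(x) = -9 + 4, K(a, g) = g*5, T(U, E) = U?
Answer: 900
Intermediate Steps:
K(a, g) = 5*g
s(j, w) = -2*w (s(j, w) = -2*w + 0 = -2*w)
f(x) = -5
D(u, H) = -2*u
((T(-11, -11) - D(-7, -3)) + f(-13))² = ((-11 - (-2)*(-7)) - 5)² = ((-11 - 1*14) - 5)² = ((-11 - 14) - 5)² = (-25 - 5)² = (-30)² = 900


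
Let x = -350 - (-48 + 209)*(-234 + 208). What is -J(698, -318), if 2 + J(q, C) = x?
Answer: -3834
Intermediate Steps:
x = 3836 (x = -350 - 161*(-26) = -350 - 1*(-4186) = -350 + 4186 = 3836)
J(q, C) = 3834 (J(q, C) = -2 + 3836 = 3834)
-J(698, -318) = -1*3834 = -3834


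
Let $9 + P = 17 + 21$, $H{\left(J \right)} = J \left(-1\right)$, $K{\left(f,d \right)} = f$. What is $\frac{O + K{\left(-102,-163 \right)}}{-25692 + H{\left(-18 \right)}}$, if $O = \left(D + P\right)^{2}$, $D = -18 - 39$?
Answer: $- \frac{31}{1167} \approx -0.026564$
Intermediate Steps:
$H{\left(J \right)} = - J$
$P = 29$ ($P = -9 + \left(17 + 21\right) = -9 + 38 = 29$)
$D = -57$
$O = 784$ ($O = \left(-57 + 29\right)^{2} = \left(-28\right)^{2} = 784$)
$\frac{O + K{\left(-102,-163 \right)}}{-25692 + H{\left(-18 \right)}} = \frac{784 - 102}{-25692 - -18} = \frac{682}{-25692 + 18} = \frac{682}{-25674} = 682 \left(- \frac{1}{25674}\right) = - \frac{31}{1167}$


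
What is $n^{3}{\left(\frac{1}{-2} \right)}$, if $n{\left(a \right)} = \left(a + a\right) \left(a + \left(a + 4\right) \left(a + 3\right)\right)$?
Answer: $- \frac{35937}{64} \approx -561.52$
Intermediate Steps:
$n{\left(a \right)} = 2 a \left(a + \left(3 + a\right) \left(4 + a\right)\right)$ ($n{\left(a \right)} = 2 a \left(a + \left(4 + a\right) \left(3 + a\right)\right) = 2 a \left(a + \left(3 + a\right) \left(4 + a\right)\right)$)
$n^{3}{\left(\frac{1}{-2} \right)} = \left(\frac{2 \left(12 + \left(\frac{1}{-2}\right)^{2} + \frac{8}{-2}\right)}{-2}\right)^{3} = \left(2 \left(- \frac{1}{2}\right) \left(12 + \left(- \frac{1}{2}\right)^{2} + 8 \left(- \frac{1}{2}\right)\right)\right)^{3} = \left(2 \left(- \frac{1}{2}\right) \left(12 + \frac{1}{4} - 4\right)\right)^{3} = \left(2 \left(- \frac{1}{2}\right) \frac{33}{4}\right)^{3} = \left(- \frac{33}{4}\right)^{3} = - \frac{35937}{64}$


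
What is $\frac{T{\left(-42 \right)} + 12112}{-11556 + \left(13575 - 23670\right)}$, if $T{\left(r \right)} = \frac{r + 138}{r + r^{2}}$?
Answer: $- \frac{1158720}{2071279} \approx -0.55942$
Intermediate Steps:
$T{\left(r \right)} = \frac{138 + r}{r + r^{2}}$
$\frac{T{\left(-42 \right)} + 12112}{-11556 + \left(13575 - 23670\right)} = \frac{\frac{138 - 42}{\left(-42\right) \left(1 - 42\right)} + 12112}{-11556 + \left(13575 - 23670\right)} = \frac{\left(- \frac{1}{42}\right) \frac{1}{-41} \cdot 96 + 12112}{-11556 + \left(13575 - 23670\right)} = \frac{\left(- \frac{1}{42}\right) \left(- \frac{1}{41}\right) 96 + 12112}{-11556 - 10095} = \frac{\frac{16}{287} + 12112}{-21651} = \frac{3476160}{287} \left(- \frac{1}{21651}\right) = - \frac{1158720}{2071279}$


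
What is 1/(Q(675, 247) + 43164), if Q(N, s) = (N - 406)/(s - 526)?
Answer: 279/12042487 ≈ 2.3168e-5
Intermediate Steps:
Q(N, s) = (-406 + N)/(-526 + s)
1/(Q(675, 247) + 43164) = 1/((-406 + 675)/(-526 + 247) + 43164) = 1/(269/(-279) + 43164) = 1/(-1/279*269 + 43164) = 1/(-269/279 + 43164) = 1/(12042487/279) = 279/12042487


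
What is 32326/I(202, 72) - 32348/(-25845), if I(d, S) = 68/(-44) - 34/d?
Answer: -66295753327/3514920 ≈ -18861.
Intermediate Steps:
I(d, S) = -17/11 - 34/d (I(d, S) = 68*(-1/44) - 34/d = -17/11 - 34/d)
32326/I(202, 72) - 32348/(-25845) = 32326/(-17/11 - 34/202) - 32348/(-25845) = 32326/(-17/11 - 34*1/202) - 32348*(-1/25845) = 32326/(-17/11 - 17/101) + 32348/25845 = 32326/(-1904/1111) + 32348/25845 = 32326*(-1111/1904) + 32348/25845 = -2565299/136 + 32348/25845 = -66295753327/3514920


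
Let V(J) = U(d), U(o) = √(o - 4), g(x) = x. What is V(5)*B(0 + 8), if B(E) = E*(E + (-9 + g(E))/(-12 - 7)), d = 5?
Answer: 1224/19 ≈ 64.421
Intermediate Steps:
U(o) = √(-4 + o)
V(J) = 1 (V(J) = √(-4 + 5) = √1 = 1)
B(E) = E*(9/19 + 18*E/19) (B(E) = E*(E + (-9 + E)/(-12 - 7)) = E*(E + (-9 + E)/(-19)) = E*(E + (-9 + E)*(-1/19)) = E*(E + (9/19 - E/19)) = E*(9/19 + 18*E/19))
V(5)*B(0 + 8) = 1*(9*(0 + 8)*(1 + 2*(0 + 8))/19) = 1*((9/19)*8*(1 + 2*8)) = 1*((9/19)*8*(1 + 16)) = 1*((9/19)*8*17) = 1*(1224/19) = 1224/19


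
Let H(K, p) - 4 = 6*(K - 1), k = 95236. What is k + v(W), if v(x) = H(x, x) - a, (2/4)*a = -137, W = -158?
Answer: 94560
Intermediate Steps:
a = -274 (a = 2*(-137) = -274)
H(K, p) = -2 + 6*K (H(K, p) = 4 + 6*(K - 1) = 4 + 6*(-1 + K) = 4 + (-6 + 6*K) = -2 + 6*K)
v(x) = 272 + 6*x (v(x) = (-2 + 6*x) - 1*(-274) = (-2 + 6*x) + 274 = 272 + 6*x)
k + v(W) = 95236 + (272 + 6*(-158)) = 95236 + (272 - 948) = 95236 - 676 = 94560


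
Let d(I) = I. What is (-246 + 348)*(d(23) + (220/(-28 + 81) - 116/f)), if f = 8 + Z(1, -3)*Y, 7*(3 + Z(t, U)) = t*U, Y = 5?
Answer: 1722933/424 ≈ 4063.5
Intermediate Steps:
Z(t, U) = -3 + U*t/7 (Z(t, U) = -3 + (t*U)/7 = -3 + (U*t)/7 = -3 + U*t/7)
f = -64/7 (f = 8 + (-3 + (⅐)*(-3)*1)*5 = 8 + (-3 - 3/7)*5 = 8 - 24/7*5 = 8 - 120/7 = -64/7 ≈ -9.1429)
(-246 + 348)*(d(23) + (220/(-28 + 81) - 116/f)) = (-246 + 348)*(23 + (220/(-28 + 81) - 116/(-64/7))) = 102*(23 + (220/53 - 116*(-7/64))) = 102*(23 + (220*(1/53) + 203/16)) = 102*(23 + (220/53 + 203/16)) = 102*(23 + 14279/848) = 102*(33783/848) = 1722933/424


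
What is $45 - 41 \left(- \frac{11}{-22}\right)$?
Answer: $\frac{49}{2} \approx 24.5$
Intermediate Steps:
$45 - 41 \left(- \frac{11}{-22}\right) = 45 - 41 \left(\left(-11\right) \left(- \frac{1}{22}\right)\right) = 45 - \frac{41}{2} = \frac{49}{2}$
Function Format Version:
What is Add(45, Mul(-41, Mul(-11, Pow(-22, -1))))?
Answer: Rational(49, 2) ≈ 24.500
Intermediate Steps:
Add(45, Mul(-41, Mul(-11, Pow(-22, -1)))) = Add(45, Mul(-41, Mul(-11, Rational(-1, 22)))) = Add(45, Mul(-41, Rational(1, 2))) = Add(45, Rational(-41, 2)) = Rational(49, 2)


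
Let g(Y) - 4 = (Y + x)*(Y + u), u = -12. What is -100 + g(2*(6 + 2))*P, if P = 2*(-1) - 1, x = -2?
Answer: -280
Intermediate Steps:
P = -3 (P = -2 - 1 = -3)
g(Y) = 4 + (-12 + Y)*(-2 + Y) (g(Y) = 4 + (Y - 2)*(Y - 12) = 4 + (-2 + Y)*(-12 + Y) = 4 + (-12 + Y)*(-2 + Y))
-100 + g(2*(6 + 2))*P = -100 + (28 + (2*(6 + 2))² - 28*(6 + 2))*(-3) = -100 + (28 + (2*8)² - 28*8)*(-3) = -100 + (28 + 16² - 14*16)*(-3) = -100 + (28 + 256 - 224)*(-3) = -100 + 60*(-3) = -100 - 180 = -280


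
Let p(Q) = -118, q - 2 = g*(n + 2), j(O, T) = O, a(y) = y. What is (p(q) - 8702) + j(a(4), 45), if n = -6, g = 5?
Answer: -8816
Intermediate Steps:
q = -18 (q = 2 + 5*(-6 + 2) = 2 + 5*(-4) = 2 - 20 = -18)
(p(q) - 8702) + j(a(4), 45) = (-118 - 8702) + 4 = -8820 + 4 = -8816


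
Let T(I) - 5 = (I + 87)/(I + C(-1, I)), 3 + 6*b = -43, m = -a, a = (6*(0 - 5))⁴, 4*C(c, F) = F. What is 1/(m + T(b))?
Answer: -115/93150377 ≈ -1.2346e-6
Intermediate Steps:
C(c, F) = F/4
a = 810000 (a = (6*(-5))⁴ = (-30)⁴ = 810000)
m = -810000 (m = -1*810000 = -810000)
b = -23/3 (b = -½ + (⅙)*(-43) = -½ - 43/6 = -23/3 ≈ -7.6667)
T(I) = 5 + 4*(87 + I)/(5*I) (T(I) = 5 + (I + 87)/(I + I/4) = 5 + (87 + I)/((5*I/4)) = 5 + (87 + I)*(4/(5*I)) = 5 + 4*(87 + I)/(5*I))
1/(m + T(b)) = 1/(-810000 + 29*(12 - 23/3)/(5*(-23/3))) = 1/(-810000 + (29/5)*(-3/23)*(13/3)) = 1/(-810000 - 377/115) = 1/(-93150377/115) = -115/93150377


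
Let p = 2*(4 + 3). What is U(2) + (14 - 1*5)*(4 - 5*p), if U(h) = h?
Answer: -592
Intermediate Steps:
p = 14 (p = 2*7 = 14)
U(2) + (14 - 1*5)*(4 - 5*p) = 2 + (14 - 1*5)*(4 - 5*14) = 2 + (14 - 5)*(4 - 70) = 2 + 9*(-66) = 2 - 594 = -592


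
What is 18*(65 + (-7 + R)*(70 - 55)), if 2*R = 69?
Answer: 8595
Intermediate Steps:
R = 69/2 (R = (½)*69 = 69/2 ≈ 34.500)
18*(65 + (-7 + R)*(70 - 55)) = 18*(65 + (-7 + 69/2)*(70 - 55)) = 18*(65 + (55/2)*15) = 18*(65 + 825/2) = 18*(955/2) = 8595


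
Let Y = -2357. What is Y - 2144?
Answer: -4501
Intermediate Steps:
Y - 2144 = -2357 - 2144 = -4501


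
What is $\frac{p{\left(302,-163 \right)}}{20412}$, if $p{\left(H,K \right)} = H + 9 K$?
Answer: $- \frac{1165}{20412} \approx -0.057074$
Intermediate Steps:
$\frac{p{\left(302,-163 \right)}}{20412} = \frac{302 + 9 \left(-163\right)}{20412} = \left(302 - 1467\right) \frac{1}{20412} = \left(-1165\right) \frac{1}{20412} = - \frac{1165}{20412}$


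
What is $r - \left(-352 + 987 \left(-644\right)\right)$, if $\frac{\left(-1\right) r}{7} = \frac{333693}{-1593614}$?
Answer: $\frac{59618174563}{93742} \approx 6.3598 \cdot 10^{5}$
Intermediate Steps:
$r = \frac{137403}{93742}$ ($r = - 7 \frac{333693}{-1593614} = - 7 \cdot 333693 \left(- \frac{1}{1593614}\right) = \left(-7\right) \left(- \frac{19629}{93742}\right) = \frac{137403}{93742} \approx 1.4658$)
$r - \left(-352 + 987 \left(-644\right)\right) = \frac{137403}{93742} - \left(-352 + 987 \left(-644\right)\right) = \frac{137403}{93742} - \left(-352 - 635628\right) = \frac{137403}{93742} - -635980 = \frac{137403}{93742} + 635980 = \frac{59618174563}{93742}$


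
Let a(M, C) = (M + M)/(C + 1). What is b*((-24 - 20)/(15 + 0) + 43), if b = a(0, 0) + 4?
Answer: 2404/15 ≈ 160.27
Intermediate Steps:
a(M, C) = 2*M/(1 + C) (a(M, C) = (2*M)/(1 + C) = 2*M/(1 + C))
b = 4 (b = 2*0/(1 + 0) + 4 = 2*0/1 + 4 = 2*0*1 + 4 = 0 + 4 = 4)
b*((-24 - 20)/(15 + 0) + 43) = 4*((-24 - 20)/(15 + 0) + 43) = 4*(-44/15 + 43) = 4*(601/15) = 2404/15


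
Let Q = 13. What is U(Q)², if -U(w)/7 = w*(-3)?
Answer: 74529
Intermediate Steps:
U(w) = 21*w (U(w) = -7*w*(-3) = -(-21)*w = 21*w)
U(Q)² = (21*13)² = 273² = 74529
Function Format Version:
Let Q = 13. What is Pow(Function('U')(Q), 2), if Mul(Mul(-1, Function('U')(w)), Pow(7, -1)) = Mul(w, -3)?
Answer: 74529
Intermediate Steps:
Function('U')(w) = Mul(21, w) (Function('U')(w) = Mul(-7, Mul(w, -3)) = Mul(-7, Mul(-3, w)) = Mul(21, w))
Pow(Function('U')(Q), 2) = Pow(Mul(21, 13), 2) = Pow(273, 2) = 74529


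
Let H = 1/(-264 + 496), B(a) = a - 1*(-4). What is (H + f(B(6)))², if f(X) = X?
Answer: 5387041/53824 ≈ 100.09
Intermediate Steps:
B(a) = 4 + a (B(a) = a + 4 = 4 + a)
H = 1/232 ≈ 0.0043103
(H + f(B(6)))² = (1/232 + (4 + 6))² = (1/232 + 10)² = (2321/232)² = 5387041/53824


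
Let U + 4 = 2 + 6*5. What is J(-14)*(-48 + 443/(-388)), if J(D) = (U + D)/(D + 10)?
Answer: 133469/776 ≈ 172.00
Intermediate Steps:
U = 28 (U = -4 + (2 + 6*5) = -4 + (2 + 30) = -4 + 32 = 28)
J(D) = (28 + D)/(10 + D) (J(D) = (28 + D)/(D + 10) = (28 + D)/(10 + D))
J(-14)*(-48 + 443/(-388)) = ((28 - 14)/(10 - 14))*(-48 + 443/(-388)) = (14/(-4))*(-48 + 443*(-1/388)) = (-¼*14)*(-48 - 443/388) = -7/2*(-19067/388) = 133469/776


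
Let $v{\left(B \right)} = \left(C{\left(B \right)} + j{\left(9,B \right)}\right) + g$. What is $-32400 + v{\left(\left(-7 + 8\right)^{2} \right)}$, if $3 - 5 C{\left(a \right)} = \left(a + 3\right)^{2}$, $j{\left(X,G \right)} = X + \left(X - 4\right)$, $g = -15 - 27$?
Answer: $- \frac{162153}{5} \approx -32431.0$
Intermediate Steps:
$g = -42$
$j{\left(X,G \right)} = -4 + 2 X$ ($j{\left(X,G \right)} = X + \left(X - 4\right) = X + \left(-4 + X\right) = -4 + 2 X$)
$C{\left(a \right)} = \frac{3}{5} - \frac{\left(3 + a\right)^{2}}{5}$ ($C{\left(a \right)} = \frac{3}{5} - \frac{\left(a + 3\right)^{2}}{5} = \frac{3}{5} - \frac{\left(3 + a\right)^{2}}{5}$)
$v{\left(B \right)} = - \frac{137}{5} - \frac{\left(3 + B\right)^{2}}{5}$ ($v{\left(B \right)} = \left(\left(\frac{3}{5} - \frac{\left(3 + B\right)^{2}}{5}\right) + \left(-4 + 2 \cdot 9\right)\right) - 42 = \left(\left(\frac{3}{5} - \frac{\left(3 + B\right)^{2}}{5}\right) + \left(-4 + 18\right)\right) - 42 = \left(\left(\frac{3}{5} - \frac{\left(3 + B\right)^{2}}{5}\right) + 14\right) - 42 = \left(\frac{73}{5} - \frac{\left(3 + B\right)^{2}}{5}\right) - 42 = - \frac{137}{5} - \frac{\left(3 + B\right)^{2}}{5}$)
$-32400 + v{\left(\left(-7 + 8\right)^{2} \right)} = -32400 - \left(\frac{137}{5} + \frac{\left(3 + \left(-7 + 8\right)^{2}\right)^{2}}{5}\right) = -32400 - \left(\frac{137}{5} + \frac{\left(3 + 1^{2}\right)^{2}}{5}\right) = -32400 - \left(\frac{137}{5} + \frac{\left(3 + 1\right)^{2}}{5}\right) = -32400 - \left(\frac{137}{5} + \frac{4^{2}}{5}\right) = -32400 - \frac{153}{5} = - \frac{162153}{5}$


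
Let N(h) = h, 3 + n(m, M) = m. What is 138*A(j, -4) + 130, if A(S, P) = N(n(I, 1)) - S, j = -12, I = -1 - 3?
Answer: 820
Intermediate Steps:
I = -4
n(m, M) = -3 + m
A(S, P) = -7 - S (A(S, P) = (-3 - 4) - S = -7 - S)
138*A(j, -4) + 130 = 138*(-7 - 1*(-12)) + 130 = 138*(-7 + 12) + 130 = 138*5 + 130 = 690 + 130 = 820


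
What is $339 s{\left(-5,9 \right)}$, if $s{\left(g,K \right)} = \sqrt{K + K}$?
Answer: $1017 \sqrt{2} \approx 1438.3$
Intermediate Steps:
$s{\left(g,K \right)} = \sqrt{2} \sqrt{K}$ ($s{\left(g,K \right)} = \sqrt{2 K} = \sqrt{2} \sqrt{K}$)
$339 s{\left(-5,9 \right)} = 339 \sqrt{2} \sqrt{9} = 339 \sqrt{2} \cdot 3 = 339 \cdot 3 \sqrt{2} = 1017 \sqrt{2}$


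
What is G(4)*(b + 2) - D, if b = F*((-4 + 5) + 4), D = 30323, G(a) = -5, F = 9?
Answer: -30558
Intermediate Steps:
b = 45 (b = 9*((-4 + 5) + 4) = 9*(1 + 4) = 9*5 = 45)
G(4)*(b + 2) - D = -5*(45 + 2) - 1*30323 = -5*47 - 30323 = -235 - 30323 = -30558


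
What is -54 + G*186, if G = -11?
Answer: -2100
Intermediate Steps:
-54 + G*186 = -54 - 11*186 = -54 - 2046 = -2100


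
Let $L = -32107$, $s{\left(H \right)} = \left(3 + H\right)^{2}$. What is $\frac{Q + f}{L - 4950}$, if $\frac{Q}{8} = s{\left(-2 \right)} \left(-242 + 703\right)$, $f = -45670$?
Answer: $\frac{41982}{37057} \approx 1.1329$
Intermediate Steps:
$Q = 3688$ ($Q = 8 \left(3 - 2\right)^{2} \left(-242 + 703\right) = 8 \cdot 1^{2} \cdot 461 = 8 \cdot 1 \cdot 461 = 8 \cdot 461 = 3688$)
$\frac{Q + f}{L - 4950} = \frac{3688 - 45670}{-32107 - 4950} = - \frac{41982}{-37057} = \left(-41982\right) \left(- \frac{1}{37057}\right) = \frac{41982}{37057}$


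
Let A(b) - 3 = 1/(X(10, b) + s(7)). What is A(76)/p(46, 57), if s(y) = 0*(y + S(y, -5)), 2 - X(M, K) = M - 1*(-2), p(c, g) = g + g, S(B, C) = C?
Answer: 29/1140 ≈ 0.025439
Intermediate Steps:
p(c, g) = 2*g
X(M, K) = -M (X(M, K) = 2 - (M - 1*(-2)) = 2 - (M + 2) = 2 - (2 + M) = 2 + (-2 - M) = -M)
s(y) = 0 (s(y) = 0*(y - 5) = 0*(-5 + y) = 0)
A(b) = 29/10 (A(b) = 3 + 1/(-1*10 + 0) = 3 + 1/(-10 + 0) = 3 + 1/(-10) = 3 - 1/10 = 29/10)
A(76)/p(46, 57) = 29/(10*((2*57))) = (29/10)/114 = (29/10)*(1/114) = 29/1140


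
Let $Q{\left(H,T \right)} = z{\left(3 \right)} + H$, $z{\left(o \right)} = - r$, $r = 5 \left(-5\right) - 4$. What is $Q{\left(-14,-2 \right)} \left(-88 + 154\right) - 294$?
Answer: $696$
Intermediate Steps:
$r = -29$ ($r = -25 - 4 = -29$)
$z{\left(o \right)} = 29$ ($z{\left(o \right)} = \left(-1\right) \left(-29\right) = 29$)
$Q{\left(H,T \right)} = 29 + H$
$Q{\left(-14,-2 \right)} \left(-88 + 154\right) - 294 = \left(29 - 14\right) \left(-88 + 154\right) - 294 = 15 \cdot 66 - 294 = 990 - 294 = 696$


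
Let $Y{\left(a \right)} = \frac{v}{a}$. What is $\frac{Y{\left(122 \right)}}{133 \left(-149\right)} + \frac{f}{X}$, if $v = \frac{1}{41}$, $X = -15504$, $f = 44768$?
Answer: $- \frac{14597406679}{5055356334} \approx -2.8875$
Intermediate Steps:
$v = \frac{1}{41} \approx 0.02439$
$Y{\left(a \right)} = \frac{1}{41 a}$
$\frac{Y{\left(122 \right)}}{133 \left(-149\right)} + \frac{f}{X} = \frac{\frac{1}{41} \cdot \frac{1}{122}}{133 \left(-149\right)} + \frac{44768}{-15504} = \frac{\frac{1}{41} \cdot \frac{1}{122}}{-19817} + 44768 \left(- \frac{1}{15504}\right) = \frac{1}{5002} \left(- \frac{1}{19817}\right) - \frac{2798}{969} = - \frac{1}{99124634} - \frac{2798}{969} = - \frac{14597406679}{5055356334}$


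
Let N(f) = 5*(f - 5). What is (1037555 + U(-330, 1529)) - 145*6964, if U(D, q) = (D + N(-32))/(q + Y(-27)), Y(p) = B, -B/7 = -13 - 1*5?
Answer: 9193422/331 ≈ 27775.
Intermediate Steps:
B = 126 (B = -7*(-13 - 1*5) = -7*(-13 - 5) = -7*(-18) = 126)
N(f) = -25 + 5*f (N(f) = 5*(-5 + f) = -25 + 5*f)
Y(p) = 126
U(D, q) = (-185 + D)/(126 + q) (U(D, q) = (D + (-25 + 5*(-32)))/(q + 126) = (D + (-25 - 160))/(126 + q) = (D - 185)/(126 + q) = (-185 + D)/(126 + q))
(1037555 + U(-330, 1529)) - 145*6964 = (1037555 + (-185 - 330)/(126 + 1529)) - 145*6964 = (1037555 - 515/1655) - 1009780 = (1037555 + (1/1655)*(-515)) - 1009780 = (1037555 - 103/331) - 1009780 = 343430602/331 - 1009780 = 9193422/331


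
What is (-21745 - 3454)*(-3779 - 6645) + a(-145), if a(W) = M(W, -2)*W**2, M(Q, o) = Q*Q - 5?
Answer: 704619876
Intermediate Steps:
M(Q, o) = -5 + Q**2 (M(Q, o) = Q**2 - 5 = -5 + Q**2)
a(W) = W**2*(-5 + W**2) (a(W) = (-5 + W**2)*W**2 = W**2*(-5 + W**2))
(-21745 - 3454)*(-3779 - 6645) + a(-145) = (-21745 - 3454)*(-3779 - 6645) + (-145)**2*(-5 + (-145)**2) = -25199*(-10424) + 21025*(-5 + 21025) = 262674376 + 21025*21020 = 262674376 + 441945500 = 704619876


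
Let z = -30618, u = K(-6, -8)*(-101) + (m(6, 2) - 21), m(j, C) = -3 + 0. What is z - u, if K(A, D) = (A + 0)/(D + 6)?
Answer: -30291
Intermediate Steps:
m(j, C) = -3
K(A, D) = A/(6 + D)
u = -327 (u = -6/(6 - 8)*(-101) + (-3 - 21) = -6/(-2)*(-101) - 24 = -6*(-1/2)*(-101) - 24 = 3*(-101) - 24 = -303 - 24 = -327)
z - u = -30618 - 1*(-327) = -30618 + 327 = -30291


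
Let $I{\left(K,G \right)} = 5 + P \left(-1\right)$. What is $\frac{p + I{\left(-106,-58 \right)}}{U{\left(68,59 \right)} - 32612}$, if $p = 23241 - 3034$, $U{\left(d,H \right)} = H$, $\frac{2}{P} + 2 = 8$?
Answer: $- \frac{60635}{97659} \approx -0.62088$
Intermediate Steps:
$P = \frac{1}{3}$ ($P = \frac{2}{-2 + 8} = \frac{2}{6} = 2 \cdot \frac{1}{6} = \frac{1}{3} \approx 0.33333$)
$p = 20207$ ($p = 23241 - 3034 = 20207$)
$I{\left(K,G \right)} = \frac{14}{3}$ ($I{\left(K,G \right)} = 5 + \frac{1}{3} \left(-1\right) = 5 - \frac{1}{3} = \frac{14}{3}$)
$\frac{p + I{\left(-106,-58 \right)}}{U{\left(68,59 \right)} - 32612} = \frac{20207 + \frac{14}{3}}{59 - 32612} = \frac{60635}{3 \left(-32553\right)} = \frac{60635}{3} \left(- \frac{1}{32553}\right) = - \frac{60635}{97659}$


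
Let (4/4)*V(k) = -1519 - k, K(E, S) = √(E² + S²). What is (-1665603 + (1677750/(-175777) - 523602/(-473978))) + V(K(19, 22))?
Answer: -69448011930136639/41657215453 - 13*√5 ≈ -1.6672e+6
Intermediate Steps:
V(k) = -1519 - k
(-1665603 + (1677750/(-175777) - 523602/(-473978))) + V(K(19, 22)) = (-1665603 + (1677750/(-175777) - 523602/(-473978))) + (-1519 - √(19² + 22²)) = (-1665603 + (1677750*(-1/175777) - 523602*(-1/473978))) + (-1519 - √(361 + 484)) = (-1665603 + (-1677750/175777 + 261801/236989)) + (-1519 - √845) = (-1665603 - 351589700373/41657215453) + (-1519 - 13*√5) = -69384734619863532/41657215453 + (-1519 - 13*√5) = -69448011930136639/41657215453 - 13*√5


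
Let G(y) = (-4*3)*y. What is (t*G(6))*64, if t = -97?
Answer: 446976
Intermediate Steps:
G(y) = -12*y
(t*G(6))*64 = -(-1164)*6*64 = -97*(-72)*64 = 6984*64 = 446976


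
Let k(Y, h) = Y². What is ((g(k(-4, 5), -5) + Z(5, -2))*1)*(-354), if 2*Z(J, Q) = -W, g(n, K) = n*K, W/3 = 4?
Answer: 30444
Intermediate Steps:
W = 12 (W = 3*4 = 12)
g(n, K) = K*n
Z(J, Q) = -6 (Z(J, Q) = (-1*12)/2 = (½)*(-12) = -6)
((g(k(-4, 5), -5) + Z(5, -2))*1)*(-354) = ((-5*(-4)² - 6)*1)*(-354) = ((-5*16 - 6)*1)*(-354) = ((-80 - 6)*1)*(-354) = -86*1*(-354) = -86*(-354) = 30444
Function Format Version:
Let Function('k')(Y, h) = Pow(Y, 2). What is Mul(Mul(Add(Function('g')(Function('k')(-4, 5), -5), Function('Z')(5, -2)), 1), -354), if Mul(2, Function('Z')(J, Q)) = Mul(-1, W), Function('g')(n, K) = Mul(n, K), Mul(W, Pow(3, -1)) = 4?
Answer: 30444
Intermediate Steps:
W = 12 (W = Mul(3, 4) = 12)
Function('g')(n, K) = Mul(K, n)
Function('Z')(J, Q) = -6 (Function('Z')(J, Q) = Mul(Rational(1, 2), Mul(-1, 12)) = Mul(Rational(1, 2), -12) = -6)
Mul(Mul(Add(Function('g')(Function('k')(-4, 5), -5), Function('Z')(5, -2)), 1), -354) = Mul(Mul(Add(Mul(-5, Pow(-4, 2)), -6), 1), -354) = Mul(Mul(Add(Mul(-5, 16), -6), 1), -354) = Mul(Mul(Add(-80, -6), 1), -354) = Mul(Mul(-86, 1), -354) = Mul(-86, -354) = 30444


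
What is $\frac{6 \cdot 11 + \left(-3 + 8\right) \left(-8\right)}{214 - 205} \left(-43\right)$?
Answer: $- \frac{1118}{9} \approx -124.22$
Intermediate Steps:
$\frac{6 \cdot 11 + \left(-3 + 8\right) \left(-8\right)}{214 - 205} \left(-43\right) = \frac{66 + 5 \left(-8\right)}{9} \left(-43\right) = \left(66 - 40\right) \frac{1}{9} \left(-43\right) = 26 \cdot \frac{1}{9} \left(-43\right) = \frac{26}{9} \left(-43\right) = - \frac{1118}{9}$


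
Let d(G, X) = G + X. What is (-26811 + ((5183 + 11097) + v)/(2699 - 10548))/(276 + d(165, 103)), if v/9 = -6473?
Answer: -105198781/2134928 ≈ -49.275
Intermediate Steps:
v = -58257 (v = 9*(-6473) = -58257)
(-26811 + ((5183 + 11097) + v)/(2699 - 10548))/(276 + d(165, 103)) = (-26811 + ((5183 + 11097) - 58257)/(2699 - 10548))/(276 + (165 + 103)) = (-26811 + (16280 - 58257)/(-7849))/(276 + 268) = (-26811 - 41977*(-1/7849))/544 = (-26811 + 41977/7849)*(1/544) = -210397562/7849*1/544 = -105198781/2134928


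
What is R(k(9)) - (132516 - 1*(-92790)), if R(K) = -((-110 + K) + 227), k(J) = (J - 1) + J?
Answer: -225440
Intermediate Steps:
k(J) = -1 + 2*J (k(J) = (-1 + J) + J = -1 + 2*J)
R(K) = -117 - K (R(K) = -(117 + K) = -117 - K)
R(k(9)) - (132516 - 1*(-92790)) = (-117 - (-1 + 2*9)) - (132516 - 1*(-92790)) = (-117 - (-1 + 18)) - (132516 + 92790) = (-117 - 1*17) - 1*225306 = (-117 - 17) - 225306 = -134 - 225306 = -225440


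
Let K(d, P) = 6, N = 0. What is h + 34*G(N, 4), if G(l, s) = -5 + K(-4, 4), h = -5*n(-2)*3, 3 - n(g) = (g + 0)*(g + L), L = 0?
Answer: 49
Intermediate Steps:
n(g) = 3 - g² (n(g) = 3 - (g + 0)*(g + 0) = 3 - g*g = 3 - g²)
h = 15 (h = -5*(3 - 1*(-2)²)*3 = -5*(3 - 1*4)*3 = -5*(3 - 4)*3 = -5*(-1)*3 = 5*3 = 15)
G(l, s) = 1 (G(l, s) = -5 + 6 = 1)
h + 34*G(N, 4) = 15 + 34*1 = 15 + 34 = 49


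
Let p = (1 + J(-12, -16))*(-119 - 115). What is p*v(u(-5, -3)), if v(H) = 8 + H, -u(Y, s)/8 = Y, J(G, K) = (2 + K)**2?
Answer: -2212704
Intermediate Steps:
u(Y, s) = -8*Y
p = -46098 (p = (1 + (2 - 16)**2)*(-119 - 115) = (1 + (-14)**2)*(-234) = (1 + 196)*(-234) = 197*(-234) = -46098)
p*v(u(-5, -3)) = -46098*(8 - 8*(-5)) = -46098*(8 + 40) = -46098*48 = -2212704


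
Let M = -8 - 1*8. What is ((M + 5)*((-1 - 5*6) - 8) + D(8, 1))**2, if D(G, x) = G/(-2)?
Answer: 180625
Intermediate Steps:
M = -16 (M = -8 - 8 = -16)
D(G, x) = -G/2 (D(G, x) = G*(-1/2) = -G/2)
((M + 5)*((-1 - 5*6) - 8) + D(8, 1))**2 = ((-16 + 5)*((-1 - 5*6) - 8) - 1/2*8)**2 = (-11*((-1 - 30) - 8) - 4)**2 = (-11*(-31 - 8) - 4)**2 = (-11*(-39) - 4)**2 = (429 - 4)**2 = 425**2 = 180625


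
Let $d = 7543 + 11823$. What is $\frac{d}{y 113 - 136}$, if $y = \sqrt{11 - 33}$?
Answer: $- \frac{57256}{6509} - \frac{47573 i \sqrt{22}}{6509} \approx -8.7964 - 34.281 i$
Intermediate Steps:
$d = 19366$
$y = i \sqrt{22}$ ($y = \sqrt{11 - 33} = \sqrt{-22} = i \sqrt{22} \approx 4.6904 i$)
$\frac{d}{y 113 - 136} = \frac{19366}{i \sqrt{22} \cdot 113 - 136} = \frac{19366}{113 i \sqrt{22} - 136} = \frac{19366}{-136 + 113 i \sqrt{22}}$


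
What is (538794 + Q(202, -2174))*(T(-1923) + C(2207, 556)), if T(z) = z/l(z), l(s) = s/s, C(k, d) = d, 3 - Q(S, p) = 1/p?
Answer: -1601228176193/2174 ≈ -7.3654e+8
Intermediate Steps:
Q(S, p) = 3 - 1/p
l(s) = 1
T(z) = z (T(z) = z/1 = z*1 = z)
(538794 + Q(202, -2174))*(T(-1923) + C(2207, 556)) = (538794 + (3 - 1/(-2174)))*(-1923 + 556) = (538794 + (3 - 1*(-1/2174)))*(-1367) = (538794 + (3 + 1/2174))*(-1367) = (538794 + 6523/2174)*(-1367) = (1171344679/2174)*(-1367) = -1601228176193/2174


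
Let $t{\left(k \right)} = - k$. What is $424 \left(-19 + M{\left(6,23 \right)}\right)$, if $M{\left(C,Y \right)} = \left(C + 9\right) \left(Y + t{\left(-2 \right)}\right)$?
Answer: $150944$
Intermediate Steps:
$M{\left(C,Y \right)} = \left(2 + Y\right) \left(9 + C\right)$ ($M{\left(C,Y \right)} = \left(C + 9\right) \left(Y - -2\right) = \left(9 + C\right) \left(Y + 2\right) = \left(9 + C\right) \left(2 + Y\right) = \left(2 + Y\right) \left(9 + C\right)$)
$424 \left(-19 + M{\left(6,23 \right)}\right) = 424 \left(-19 + \left(18 + 2 \cdot 6 + 9 \cdot 23 + 6 \cdot 23\right)\right) = 424 \left(-19 + \left(18 + 12 + 207 + 138\right)\right) = 424 \left(-19 + 375\right) = 424 \cdot 356 = 150944$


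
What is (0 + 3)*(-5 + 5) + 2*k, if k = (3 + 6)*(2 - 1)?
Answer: 18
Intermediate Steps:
k = 9 (k = 9*1 = 9)
(0 + 3)*(-5 + 5) + 2*k = (0 + 3)*(-5 + 5) + 2*9 = 3*0 + 18 = 0 + 18 = 18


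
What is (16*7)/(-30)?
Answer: -56/15 ≈ -3.7333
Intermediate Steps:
(16*7)/(-30) = 112*(-1/30) = -56/15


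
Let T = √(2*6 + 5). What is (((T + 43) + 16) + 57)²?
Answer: (116 + √17)² ≈ 14430.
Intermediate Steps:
T = √17 (T = √(12 + 5) = √17 ≈ 4.1231)
(((T + 43) + 16) + 57)² = (((√17 + 43) + 16) + 57)² = (((43 + √17) + 16) + 57)² = ((59 + √17) + 57)² = (116 + √17)²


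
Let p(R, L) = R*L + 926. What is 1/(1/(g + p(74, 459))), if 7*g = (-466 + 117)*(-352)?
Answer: 367092/7 ≈ 52442.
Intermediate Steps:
p(R, L) = 926 + L*R (p(R, L) = L*R + 926 = 926 + L*R)
g = 122848/7 (g = ((-466 + 117)*(-352))/7 = (-349*(-352))/7 = (⅐)*122848 = 122848/7 ≈ 17550.)
1/(1/(g + p(74, 459))) = 1/(1/(122848/7 + (926 + 459*74))) = 1/(1/(122848/7 + (926 + 33966))) = 1/(1/(122848/7 + 34892)) = 1/(1/(367092/7)) = 1/(7/367092) = 367092/7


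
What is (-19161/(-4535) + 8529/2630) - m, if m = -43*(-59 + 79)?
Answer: 2069267089/2385410 ≈ 867.47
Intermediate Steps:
m = -860 (m = -43*20 = -860)
(-19161/(-4535) + 8529/2630) - m = (-19161/(-4535) + 8529/2630) - 1*(-860) = (-19161*(-1/4535) + 8529*(1/2630)) + 860 = (19161/4535 + 8529/2630) + 860 = 17814489/2385410 + 860 = 2069267089/2385410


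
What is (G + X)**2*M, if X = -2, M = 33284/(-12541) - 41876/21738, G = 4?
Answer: -2497389016/136308129 ≈ -18.322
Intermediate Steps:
M = -624347254/136308129 (M = 33284*(-1/12541) - 41876*1/21738 = -33284/12541 - 20938/10869 = -624347254/136308129 ≈ -4.5804)
(G + X)**2*M = (4 - 2)**2*(-624347254/136308129) = 2**2*(-624347254/136308129) = 4*(-624347254/136308129) = -2497389016/136308129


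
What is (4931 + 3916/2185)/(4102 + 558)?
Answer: 10778151/10182100 ≈ 1.0585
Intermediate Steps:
(4931 + 3916/2185)/(4102 + 558) = (4931 + 3916*(1/2185))/4660 = (4931 + 3916/2185)*(1/4660) = (10778151/2185)*(1/4660) = 10778151/10182100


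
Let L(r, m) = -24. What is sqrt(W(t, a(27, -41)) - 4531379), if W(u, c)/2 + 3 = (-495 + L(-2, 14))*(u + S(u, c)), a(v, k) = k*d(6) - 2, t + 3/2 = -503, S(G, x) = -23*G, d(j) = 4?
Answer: I*sqrt(16052147) ≈ 4006.5*I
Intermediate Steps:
t = -1009/2 (t = -3/2 - 503 = -1009/2 ≈ -504.50)
a(v, k) = -2 + 4*k (a(v, k) = k*4 - 2 = 4*k - 2 = -2 + 4*k)
W(u, c) = -6 + 22836*u (W(u, c) = -6 + 2*((-495 - 24)*(u - 23*u)) = -6 + 2*(-(-11418)*u) = -6 + 2*(11418*u) = -6 + 22836*u)
sqrt(W(t, a(27, -41)) - 4531379) = sqrt((-6 + 22836*(-1009/2)) - 4531379) = sqrt((-6 - 11520762) - 4531379) = sqrt(-11520768 - 4531379) = sqrt(-16052147) = I*sqrt(16052147)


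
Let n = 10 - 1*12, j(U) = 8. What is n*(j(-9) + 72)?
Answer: -160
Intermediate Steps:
n = -2 (n = 10 - 12 = -2)
n*(j(-9) + 72) = -2*(8 + 72) = -2*80 = -160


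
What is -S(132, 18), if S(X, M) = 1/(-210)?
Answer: 1/210 ≈ 0.0047619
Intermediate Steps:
S(X, M) = -1/210
-S(132, 18) = -1*(-1/210) = 1/210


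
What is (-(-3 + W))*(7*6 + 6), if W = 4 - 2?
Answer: 48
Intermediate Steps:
W = 2
(-(-3 + W))*(7*6 + 6) = (-(-3 + 2))*(7*6 + 6) = (-1*(-1))*(42 + 6) = 1*48 = 48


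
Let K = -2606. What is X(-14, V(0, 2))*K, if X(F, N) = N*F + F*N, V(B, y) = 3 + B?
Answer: 218904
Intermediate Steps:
X(F, N) = 2*F*N (X(F, N) = F*N + F*N = 2*F*N)
X(-14, V(0, 2))*K = (2*(-14)*(3 + 0))*(-2606) = (2*(-14)*3)*(-2606) = -84*(-2606) = 218904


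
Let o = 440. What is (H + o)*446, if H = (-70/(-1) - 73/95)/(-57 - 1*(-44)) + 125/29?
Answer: 7012119932/35815 ≈ 1.9579e+5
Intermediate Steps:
H = -36358/35815 (H = (-70*(-1) - 73*1/95)/(-57 + 44) + 125*(1/29) = (70 - 73/95)/(-13) + 125/29 = (6577/95)*(-1/13) + 125/29 = -6577/1235 + 125/29 = -36358/35815 ≈ -1.0152)
(H + o)*446 = (-36358/35815 + 440)*446 = (15722242/35815)*446 = 7012119932/35815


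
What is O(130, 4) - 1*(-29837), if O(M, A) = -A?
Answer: 29833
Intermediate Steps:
O(130, 4) - 1*(-29837) = -1*4 - 1*(-29837) = -4 + 29837 = 29833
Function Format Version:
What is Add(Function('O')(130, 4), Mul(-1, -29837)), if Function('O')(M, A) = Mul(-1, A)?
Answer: 29833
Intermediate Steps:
Add(Function('O')(130, 4), Mul(-1, -29837)) = Add(Mul(-1, 4), Mul(-1, -29837)) = Add(-4, 29837) = 29833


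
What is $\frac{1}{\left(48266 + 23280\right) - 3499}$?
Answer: $\frac{1}{68047} \approx 1.4696 \cdot 10^{-5}$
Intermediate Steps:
$\frac{1}{\left(48266 + 23280\right) - 3499} = \frac{1}{71546 - 3499} = \frac{1}{68047}$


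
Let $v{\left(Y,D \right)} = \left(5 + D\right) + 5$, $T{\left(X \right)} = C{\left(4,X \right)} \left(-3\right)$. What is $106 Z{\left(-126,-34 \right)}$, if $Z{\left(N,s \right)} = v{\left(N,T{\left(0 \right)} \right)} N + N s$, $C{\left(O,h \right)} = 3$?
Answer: $440748$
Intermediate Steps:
$T{\left(X \right)} = -9$ ($T{\left(X \right)} = 3 \left(-3\right) = -9$)
$v{\left(Y,D \right)} = 10 + D$
$Z{\left(N,s \right)} = N + N s$ ($Z{\left(N,s \right)} = \left(10 - 9\right) N + N s = 1 N + N s = N + N s$)
$106 Z{\left(-126,-34 \right)} = 106 \left(- 126 \left(1 - 34\right)\right) = 106 \left(\left(-126\right) \left(-33\right)\right) = 106 \cdot 4158 = 440748$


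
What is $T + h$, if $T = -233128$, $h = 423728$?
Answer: $190600$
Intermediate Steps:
$T + h = -233128 + 423728 = 190600$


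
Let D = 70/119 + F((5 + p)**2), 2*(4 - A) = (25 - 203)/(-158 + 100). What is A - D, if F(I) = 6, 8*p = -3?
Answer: -4065/986 ≈ -4.1227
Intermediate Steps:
p = -3/8 (p = (1/8)*(-3) = -3/8 ≈ -0.37500)
A = 143/58 (A = 4 - (25 - 203)/(2*(-158 + 100)) = 4 - (-89)/(-58) = 4 - (-89)*(-1)/58 = 4 - 1/2*89/29 = 4 - 89/58 = 143/58 ≈ 2.4655)
D = 112/17 (D = 70/119 + 6 = 70*(1/119) + 6 = 10/17 + 6 = 112/17 ≈ 6.5882)
A - D = 143/58 - 1*112/17 = 143/58 - 112/17 = -4065/986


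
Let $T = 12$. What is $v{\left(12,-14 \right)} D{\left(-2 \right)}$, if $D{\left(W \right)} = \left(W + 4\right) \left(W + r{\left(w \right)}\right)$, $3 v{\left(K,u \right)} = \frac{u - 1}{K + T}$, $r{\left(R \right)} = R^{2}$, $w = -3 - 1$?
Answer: $- \frac{35}{6} \approx -5.8333$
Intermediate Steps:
$w = -4$
$v{\left(K,u \right)} = \frac{-1 + u}{3 \left(12 + K\right)}$ ($v{\left(K,u \right)} = \frac{\left(u - 1\right) \frac{1}{K + 12}}{3} = \frac{\left(-1 + u\right) \frac{1}{12 + K}}{3} = \frac{\frac{1}{12 + K} \left(-1 + u\right)}{3} = \frac{-1 + u}{3 \left(12 + K\right)}$)
$D{\left(W \right)} = \left(4 + W\right) \left(16 + W\right)$ ($D{\left(W \right)} = \left(W + 4\right) \left(W + \left(-4\right)^{2}\right) = \left(4 + W\right) \left(W + 16\right) = \left(4 + W\right) \left(16 + W\right)$)
$v{\left(12,-14 \right)} D{\left(-2 \right)} = \frac{-1 - 14}{3 \left(12 + 12\right)} \left(64 + \left(-2\right)^{2} + 20 \left(-2\right)\right) = \frac{1}{3} \cdot \frac{1}{24} \left(-15\right) \left(64 + 4 - 40\right) = \frac{1}{3} \cdot \frac{1}{24} \left(-15\right) 28 = \left(- \frac{5}{24}\right) 28 = - \frac{35}{6}$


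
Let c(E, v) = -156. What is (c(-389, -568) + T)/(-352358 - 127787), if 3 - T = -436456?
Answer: -436303/480145 ≈ -0.90869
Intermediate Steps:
T = 436459 (T = 3 - 1*(-436456) = 3 + 436456 = 436459)
(c(-389, -568) + T)/(-352358 - 127787) = (-156 + 436459)/(-352358 - 127787) = 436303/(-480145) = 436303*(-1/480145) = -436303/480145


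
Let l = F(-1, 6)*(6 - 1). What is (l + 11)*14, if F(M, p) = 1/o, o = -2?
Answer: 119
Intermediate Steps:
F(M, p) = -½ (F(M, p) = 1/(-2) = -½)
l = -5/2 (l = -(6 - 1)/2 = -½*5 = -5/2 ≈ -2.5000)
(l + 11)*14 = (-5/2 + 11)*14 = (17/2)*14 = 119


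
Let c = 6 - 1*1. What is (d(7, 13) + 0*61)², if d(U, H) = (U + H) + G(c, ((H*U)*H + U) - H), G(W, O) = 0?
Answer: 400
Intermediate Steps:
c = 5 (c = 6 - 1 = 5)
d(U, H) = H + U (d(U, H) = (U + H) + 0 = (H + U) + 0 = H + U)
(d(7, 13) + 0*61)² = ((13 + 7) + 0*61)² = (20 + 0)² = 20² = 400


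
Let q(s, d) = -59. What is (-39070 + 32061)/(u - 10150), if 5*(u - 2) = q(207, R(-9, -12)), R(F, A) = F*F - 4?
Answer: 35045/50799 ≈ 0.68988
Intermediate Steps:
R(F, A) = -4 + F**2 (R(F, A) = F**2 - 4 = -4 + F**2)
u = -49/5 (u = 2 + (1/5)*(-59) = 2 - 59/5 = -49/5 ≈ -9.8000)
(-39070 + 32061)/(u - 10150) = (-39070 + 32061)/(-49/5 - 10150) = -7009/(-50799/5) = -7009*(-5/50799) = 35045/50799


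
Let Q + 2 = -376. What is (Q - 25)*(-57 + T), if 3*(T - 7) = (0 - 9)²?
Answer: 9269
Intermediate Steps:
Q = -378 (Q = -2 - 376 = -378)
T = 34 (T = 7 + (0 - 9)²/3 = 7 + (⅓)*(-9)² = 7 + (⅓)*81 = 7 + 27 = 34)
(Q - 25)*(-57 + T) = (-378 - 25)*(-57 + 34) = -403*(-23) = 9269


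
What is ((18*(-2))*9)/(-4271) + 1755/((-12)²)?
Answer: 838029/68336 ≈ 12.263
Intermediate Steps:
((18*(-2))*9)/(-4271) + 1755/((-12)²) = -36*9*(-1/4271) + 1755/144 = -324*(-1/4271) + 1755*(1/144) = 324/4271 + 195/16 = 838029/68336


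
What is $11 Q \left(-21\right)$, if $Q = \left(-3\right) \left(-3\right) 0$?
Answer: $0$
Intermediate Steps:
$Q = 0$ ($Q = 9 \cdot 0 = 0$)
$11 Q \left(-21\right) = 11 \cdot 0 \left(-21\right) = 0 \left(-21\right) = 0$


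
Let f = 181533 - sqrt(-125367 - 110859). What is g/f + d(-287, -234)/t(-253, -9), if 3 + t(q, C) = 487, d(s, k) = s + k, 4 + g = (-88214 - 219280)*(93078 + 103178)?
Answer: -1767423751956392337/5316653898820 - 60347542468*I*sqrt(236226)/32954466315 ≈ -3.3243e+5 - 890.04*I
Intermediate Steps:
g = -60347542468 (g = -4 + (-88214 - 219280)*(93078 + 103178) = -4 - 307494*196256 = -4 - 60347542464 = -60347542468)
d(s, k) = k + s
f = 181533 - I*sqrt(236226) (f = 181533 - sqrt(-236226) = 181533 - I*sqrt(236226) ≈ 1.8153e+5 - 486.03*I)
t(q, C) = 484 (t(q, C) = -3 + 487 = 484)
g/f + d(-287, -234)/t(-253, -9) = -60347542468/(181533 - I*sqrt(236226)) + (-234 - 287)/484 = -60347542468/(181533 - I*sqrt(236226)) - 521*1/484 = -60347542468/(181533 - I*sqrt(236226)) - 521/484 = -521/484 - 60347542468/(181533 - I*sqrt(236226))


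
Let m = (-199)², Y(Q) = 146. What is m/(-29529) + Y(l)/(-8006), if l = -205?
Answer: -160678420/118204587 ≈ -1.3593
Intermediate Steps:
m = 39601
m/(-29529) + Y(l)/(-8006) = 39601/(-29529) + 146/(-8006) = 39601*(-1/29529) + 146*(-1/8006) = -39601/29529 - 73/4003 = -160678420/118204587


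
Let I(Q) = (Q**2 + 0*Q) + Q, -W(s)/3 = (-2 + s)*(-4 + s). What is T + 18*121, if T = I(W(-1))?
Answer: 4158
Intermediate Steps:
W(s) = -3*(-4 + s)*(-2 + s) (W(s) = -3*(-2 + s)*(-4 + s) = -3*(-4 + s)*(-2 + s))
I(Q) = Q + Q**2 (I(Q) = (Q**2 + 0) + Q = Q**2 + Q = Q + Q**2)
T = 1980 (T = (-24 - 3*(-1)**2 + 18*(-1))*(1 + (-24 - 3*(-1)**2 + 18*(-1))) = (-24 - 3*1 - 18)*(1 + (-24 - 3*1 - 18)) = (-24 - 3 - 18)*(1 + (-24 - 3 - 18)) = -45*(1 - 45) = -45*(-44) = 1980)
T + 18*121 = 1980 + 18*121 = 1980 + 2178 = 4158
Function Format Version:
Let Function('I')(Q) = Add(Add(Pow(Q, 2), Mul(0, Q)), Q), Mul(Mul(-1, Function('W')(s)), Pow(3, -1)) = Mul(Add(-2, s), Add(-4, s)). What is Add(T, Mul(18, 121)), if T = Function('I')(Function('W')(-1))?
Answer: 4158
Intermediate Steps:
Function('W')(s) = Mul(-3, Add(-4, s), Add(-2, s)) (Function('W')(s) = Mul(-3, Mul(Add(-2, s), Add(-4, s))) = Mul(-3, Mul(Add(-4, s), Add(-2, s))) = Mul(-3, Add(-4, s), Add(-2, s)))
Function('I')(Q) = Add(Q, Pow(Q, 2)) (Function('I')(Q) = Add(Add(Pow(Q, 2), 0), Q) = Add(Pow(Q, 2), Q) = Add(Q, Pow(Q, 2)))
T = 1980 (T = Mul(Add(-24, Mul(-3, Pow(-1, 2)), Mul(18, -1)), Add(1, Add(-24, Mul(-3, Pow(-1, 2)), Mul(18, -1)))) = Mul(Add(-24, Mul(-3, 1), -18), Add(1, Add(-24, Mul(-3, 1), -18))) = Mul(Add(-24, -3, -18), Add(1, Add(-24, -3, -18))) = Mul(-45, Add(1, -45)) = Mul(-45, -44) = 1980)
Add(T, Mul(18, 121)) = Add(1980, Mul(18, 121)) = Add(1980, 2178) = 4158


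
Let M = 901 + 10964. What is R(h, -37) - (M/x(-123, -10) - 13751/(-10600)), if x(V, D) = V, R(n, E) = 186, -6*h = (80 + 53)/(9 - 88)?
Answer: 122194809/434600 ≈ 281.17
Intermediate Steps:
h = 133/474 (h = -(80 + 53)/(6*(9 - 88)) = -133/(6*(-79)) = -133*(-1)/(6*79) = -1/6*(-133/79) = 133/474 ≈ 0.28059)
M = 11865
R(h, -37) - (M/x(-123, -10) - 13751/(-10600)) = 186 - (11865/(-123) - 13751/(-10600)) = 186 - (11865*(-1/123) - 13751*(-1/10600)) = 186 - (-3955/41 + 13751/10600) = 186 - 1*(-41359209/434600) = 186 + 41359209/434600 = 122194809/434600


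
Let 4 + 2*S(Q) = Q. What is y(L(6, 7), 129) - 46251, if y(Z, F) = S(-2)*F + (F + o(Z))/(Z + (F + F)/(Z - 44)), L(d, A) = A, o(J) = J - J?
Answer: -41865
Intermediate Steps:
o(J) = 0
S(Q) = -2 + Q/2
y(Z, F) = -3*F + F/(Z + 2*F/(-44 + Z)) (y(Z, F) = (-2 + (½)*(-2))*F + (F + 0)/(Z + (F + F)/(Z - 44)) = (-2 - 1)*F + F/(Z + (2*F)/(-44 + Z)) = -3*F + F/(Z + 2*F/(-44 + Z)))
y(L(6, 7), 129) - 46251 = 129*(-44 - 6*129 - 3*7² + 133*7)/(7² - 44*7 + 2*129) - 46251 = 129*(-44 - 774 - 3*49 + 931)/(49 - 308 + 258) - 46251 = 129*(-44 - 774 - 147 + 931)/(-1) - 46251 = 129*(-1)*(-34) - 46251 = 4386 - 46251 = -41865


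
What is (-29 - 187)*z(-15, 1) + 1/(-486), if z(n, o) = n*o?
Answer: 1574639/486 ≈ 3240.0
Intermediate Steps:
(-29 - 187)*z(-15, 1) + 1/(-486) = (-29 - 187)*(-15*1) + 1/(-486) = -216*(-15) - 1/486 = 3240 - 1/486 = 1574639/486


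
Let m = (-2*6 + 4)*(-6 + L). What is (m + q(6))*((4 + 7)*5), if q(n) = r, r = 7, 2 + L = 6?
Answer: 1265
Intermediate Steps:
L = 4 (L = -2 + 6 = 4)
m = 16 (m = (-2*6 + 4)*(-6 + 4) = (-12 + 4)*(-2) = -8*(-2) = 16)
q(n) = 7
(m + q(6))*((4 + 7)*5) = (16 + 7)*((4 + 7)*5) = 23*(11*5) = 23*55 = 1265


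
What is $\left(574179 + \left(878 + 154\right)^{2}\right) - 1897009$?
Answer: $-257806$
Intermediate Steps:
$\left(574179 + \left(878 + 154\right)^{2}\right) - 1897009 = \left(574179 + 1032^{2}\right) - 1897009 = \left(574179 + 1065024\right) - 1897009 = 1639203 - 1897009 = -257806$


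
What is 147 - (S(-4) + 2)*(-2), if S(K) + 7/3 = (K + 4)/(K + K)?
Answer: 439/3 ≈ 146.33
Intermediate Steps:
S(K) = -7/3 + (4 + K)/(2*K) (S(K) = -7/3 + (K + 4)/(K + K) = -7/3 + (4 + K)/((2*K)) = -7/3 + (4 + K)*(1/(2*K)) = -7/3 + (4 + K)/(2*K))
147 - (S(-4) + 2)*(-2) = 147 - ((-11/6 + 2/(-4)) + 2)*(-2) = 147 - ((-11/6 + 2*(-¼)) + 2)*(-2) = 147 - ((-11/6 - ½) + 2)*(-2) = 147 - (-7/3 + 2)*(-2) = 147 - (-1)*(-2)/3 = 147 - 1*⅔ = 147 - ⅔ = 439/3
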